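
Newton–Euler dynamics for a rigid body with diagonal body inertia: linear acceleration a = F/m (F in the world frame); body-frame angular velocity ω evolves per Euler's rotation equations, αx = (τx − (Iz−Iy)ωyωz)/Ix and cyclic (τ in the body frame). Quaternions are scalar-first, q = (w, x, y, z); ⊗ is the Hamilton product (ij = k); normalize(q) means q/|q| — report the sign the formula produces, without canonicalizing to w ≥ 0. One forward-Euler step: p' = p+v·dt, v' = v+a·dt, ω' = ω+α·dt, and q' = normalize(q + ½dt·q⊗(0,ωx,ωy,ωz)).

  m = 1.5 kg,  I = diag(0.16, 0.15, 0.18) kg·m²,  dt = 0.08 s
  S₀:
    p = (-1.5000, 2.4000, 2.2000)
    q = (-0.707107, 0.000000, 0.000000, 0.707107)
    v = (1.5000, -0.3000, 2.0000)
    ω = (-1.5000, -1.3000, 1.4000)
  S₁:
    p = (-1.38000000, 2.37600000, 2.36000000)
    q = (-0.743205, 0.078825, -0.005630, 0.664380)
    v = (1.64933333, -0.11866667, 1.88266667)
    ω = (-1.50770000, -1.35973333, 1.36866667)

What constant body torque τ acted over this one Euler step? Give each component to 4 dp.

ω₁ − ω₀ = (-0.00770000, -0.05973333, -0.03133333)
applied torque τ = (-0.0700, -0.0700, -0.0900)

τ = (-0.0700, -0.0700, -0.0900)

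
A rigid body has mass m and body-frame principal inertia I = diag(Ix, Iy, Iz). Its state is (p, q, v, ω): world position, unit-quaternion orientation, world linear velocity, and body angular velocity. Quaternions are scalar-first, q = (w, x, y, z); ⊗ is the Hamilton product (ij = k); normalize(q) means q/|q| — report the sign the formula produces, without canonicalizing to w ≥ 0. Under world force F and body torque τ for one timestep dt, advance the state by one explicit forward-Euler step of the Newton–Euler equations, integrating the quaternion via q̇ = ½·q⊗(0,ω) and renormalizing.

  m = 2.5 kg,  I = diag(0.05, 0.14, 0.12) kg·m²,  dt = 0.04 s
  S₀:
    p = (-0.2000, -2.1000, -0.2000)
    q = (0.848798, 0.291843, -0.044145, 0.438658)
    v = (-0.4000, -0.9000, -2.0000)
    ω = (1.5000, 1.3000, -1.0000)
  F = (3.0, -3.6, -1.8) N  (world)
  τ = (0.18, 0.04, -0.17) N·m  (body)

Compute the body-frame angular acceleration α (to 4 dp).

gyro term ω×Iω = (0.0260, 0.1050, 0.1755)
(τ − ω×Iω)/I = (3.0800, -0.4643, -2.8792)

α = (3.0800, -0.4643, -2.8792)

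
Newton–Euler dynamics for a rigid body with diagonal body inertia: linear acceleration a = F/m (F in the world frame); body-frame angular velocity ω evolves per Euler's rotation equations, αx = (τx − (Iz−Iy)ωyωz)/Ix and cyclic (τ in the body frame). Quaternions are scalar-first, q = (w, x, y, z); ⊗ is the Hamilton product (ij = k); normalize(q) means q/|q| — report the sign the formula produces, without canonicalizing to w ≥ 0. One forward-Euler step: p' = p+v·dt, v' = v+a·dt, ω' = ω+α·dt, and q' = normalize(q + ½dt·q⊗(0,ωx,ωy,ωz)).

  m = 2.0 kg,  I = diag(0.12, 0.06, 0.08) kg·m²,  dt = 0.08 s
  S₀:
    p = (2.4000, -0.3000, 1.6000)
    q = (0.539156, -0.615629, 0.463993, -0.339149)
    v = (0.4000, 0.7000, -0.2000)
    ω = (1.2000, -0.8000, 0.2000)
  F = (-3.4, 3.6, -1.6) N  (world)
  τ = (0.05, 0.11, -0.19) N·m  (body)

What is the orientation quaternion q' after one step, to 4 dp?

q' = (0.5853, -0.5959, 0.4346, -0.3368)

2q̇ = q⊗(0,ω) = (1.1777790, 0.4684666, -0.7151778, 0.0435428)
q + ½dt·q⊗(0,ω), renormalized = (0.5853, -0.5959, 0.4346, -0.3368)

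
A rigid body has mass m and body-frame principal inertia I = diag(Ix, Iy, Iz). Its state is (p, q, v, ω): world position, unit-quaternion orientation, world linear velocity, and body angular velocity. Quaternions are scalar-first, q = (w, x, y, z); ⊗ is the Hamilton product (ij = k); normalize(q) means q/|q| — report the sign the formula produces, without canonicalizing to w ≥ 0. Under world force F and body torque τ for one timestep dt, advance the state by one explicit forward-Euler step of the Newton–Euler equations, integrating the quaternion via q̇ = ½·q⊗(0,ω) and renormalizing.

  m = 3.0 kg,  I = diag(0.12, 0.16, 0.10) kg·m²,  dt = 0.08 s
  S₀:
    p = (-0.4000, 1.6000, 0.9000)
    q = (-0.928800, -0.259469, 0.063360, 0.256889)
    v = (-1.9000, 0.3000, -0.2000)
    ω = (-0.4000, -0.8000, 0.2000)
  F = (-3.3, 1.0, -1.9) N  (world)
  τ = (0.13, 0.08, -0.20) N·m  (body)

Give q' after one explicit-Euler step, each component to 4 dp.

q' = (-0.9324, -0.2357, 0.0910, 0.2586)

2q̇ = q⊗(0,ω) = (-0.1044774, 0.5897032, 0.6921782, 0.0471592)
q + ½dt·q⊗(0,ω), renormalized = (-0.9324, -0.2357, 0.0910, 0.2586)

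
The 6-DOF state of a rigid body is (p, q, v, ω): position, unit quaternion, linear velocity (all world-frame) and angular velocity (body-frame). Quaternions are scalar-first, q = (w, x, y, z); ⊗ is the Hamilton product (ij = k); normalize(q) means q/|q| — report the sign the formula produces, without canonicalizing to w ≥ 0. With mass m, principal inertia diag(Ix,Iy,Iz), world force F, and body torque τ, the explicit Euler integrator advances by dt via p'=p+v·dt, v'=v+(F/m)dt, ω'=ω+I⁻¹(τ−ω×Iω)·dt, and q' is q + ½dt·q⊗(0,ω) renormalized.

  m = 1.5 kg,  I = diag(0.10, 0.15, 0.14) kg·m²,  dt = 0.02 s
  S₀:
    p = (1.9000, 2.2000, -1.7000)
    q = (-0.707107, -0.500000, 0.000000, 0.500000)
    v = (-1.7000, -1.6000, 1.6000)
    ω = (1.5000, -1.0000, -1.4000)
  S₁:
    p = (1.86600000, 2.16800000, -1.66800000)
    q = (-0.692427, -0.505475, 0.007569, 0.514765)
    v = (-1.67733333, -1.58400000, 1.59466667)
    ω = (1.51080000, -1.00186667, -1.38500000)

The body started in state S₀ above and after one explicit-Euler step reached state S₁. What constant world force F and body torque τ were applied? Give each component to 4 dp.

Δω = ω₁−ω₀ = (0.01080000, -0.00186667, 0.01500000)
precession coupling = (-0.0140, 0.0840, -0.0750)
applied torque τ = (0.0400, 0.0700, 0.0300)
v₁ − v₀ = (0.02266667, 0.01600000, -0.00533333)
applied force F = (1.7000, 1.2000, -0.4000)

F = (1.7000, 1.2000, -0.4000)
τ = (0.0400, 0.0700, 0.0300)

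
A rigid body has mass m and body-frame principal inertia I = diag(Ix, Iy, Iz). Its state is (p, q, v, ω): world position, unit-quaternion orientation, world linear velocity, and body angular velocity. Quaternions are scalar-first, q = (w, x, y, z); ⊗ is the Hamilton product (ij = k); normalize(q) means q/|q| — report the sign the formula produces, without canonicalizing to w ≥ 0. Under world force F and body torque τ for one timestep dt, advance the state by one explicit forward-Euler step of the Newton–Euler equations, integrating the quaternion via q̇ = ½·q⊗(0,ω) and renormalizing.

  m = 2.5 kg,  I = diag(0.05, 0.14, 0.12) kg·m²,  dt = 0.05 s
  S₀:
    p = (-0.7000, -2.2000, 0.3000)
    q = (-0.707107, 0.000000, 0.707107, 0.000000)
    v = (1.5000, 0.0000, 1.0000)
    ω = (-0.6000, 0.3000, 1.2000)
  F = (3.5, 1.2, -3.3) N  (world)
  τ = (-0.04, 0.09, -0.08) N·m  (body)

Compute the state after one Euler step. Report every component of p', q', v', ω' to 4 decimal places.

precession coupling ω×(Iω) = (-0.0072, 0.0504, -0.0162)
(τ − ω×Iω)/I = (-0.6560, 0.2829, -0.5317)
ω + α·dt = (-0.6328, 0.3141, 1.1734)
Hamilton product q⊗(0,ω) = (-0.2121321, 1.2727926, -0.2121321, -0.4242642)
q + ½dt·q⊗(0,ω), renormalized = (-0.7120, 0.0318, 0.7014, -0.0106)
linear accel F/m = (1.4000, 0.4800, -1.3200)
p' = p + v·dt = (-0.6250, -2.2000, 0.3500)
new velocity v' = (1.5700, 0.0240, 0.9340)

p' = (-0.6250, -2.2000, 0.3500)
q' = (-0.7120, 0.0318, 0.7014, -0.0106)
v' = (1.5700, 0.0240, 0.9340)
ω' = (-0.6328, 0.3141, 1.1734)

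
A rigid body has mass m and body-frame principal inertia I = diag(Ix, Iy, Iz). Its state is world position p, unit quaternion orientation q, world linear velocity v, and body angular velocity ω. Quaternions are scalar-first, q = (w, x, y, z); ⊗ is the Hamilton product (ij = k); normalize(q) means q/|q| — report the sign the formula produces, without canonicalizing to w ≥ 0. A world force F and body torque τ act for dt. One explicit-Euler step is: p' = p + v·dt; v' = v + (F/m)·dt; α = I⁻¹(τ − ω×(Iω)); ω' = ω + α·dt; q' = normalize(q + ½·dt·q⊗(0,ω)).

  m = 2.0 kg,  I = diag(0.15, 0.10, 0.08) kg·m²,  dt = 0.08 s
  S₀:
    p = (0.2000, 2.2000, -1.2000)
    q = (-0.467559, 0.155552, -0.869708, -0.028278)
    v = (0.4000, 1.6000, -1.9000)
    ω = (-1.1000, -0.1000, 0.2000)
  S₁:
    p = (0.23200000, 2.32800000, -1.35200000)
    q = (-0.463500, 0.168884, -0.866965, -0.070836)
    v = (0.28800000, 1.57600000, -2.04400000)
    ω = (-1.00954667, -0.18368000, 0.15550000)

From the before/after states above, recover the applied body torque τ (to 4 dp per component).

τ = (0.1700, -0.1200, -0.0500)

Δω = ω₁−ω₀ = (0.09045333, -0.08368000, -0.04450000)
I·α + gyro = (0.1700, -0.1200, -0.0500)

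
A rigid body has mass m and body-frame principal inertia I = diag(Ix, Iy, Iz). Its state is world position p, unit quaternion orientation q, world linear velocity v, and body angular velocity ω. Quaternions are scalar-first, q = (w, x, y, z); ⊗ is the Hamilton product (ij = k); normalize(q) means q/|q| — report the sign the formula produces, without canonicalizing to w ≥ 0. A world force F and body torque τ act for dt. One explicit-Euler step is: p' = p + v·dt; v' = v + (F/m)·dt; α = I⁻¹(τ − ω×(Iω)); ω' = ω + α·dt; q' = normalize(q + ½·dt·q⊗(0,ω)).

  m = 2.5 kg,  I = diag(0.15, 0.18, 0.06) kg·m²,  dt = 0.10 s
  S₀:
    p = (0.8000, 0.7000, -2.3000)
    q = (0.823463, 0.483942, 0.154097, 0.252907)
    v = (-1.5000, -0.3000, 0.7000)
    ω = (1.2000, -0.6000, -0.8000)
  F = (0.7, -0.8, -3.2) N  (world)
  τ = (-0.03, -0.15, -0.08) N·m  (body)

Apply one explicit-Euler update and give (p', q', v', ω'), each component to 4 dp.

linear accel F/m = (0.2800, -0.3200, -1.2800)
new position p' = (0.6500, 0.6700, -2.2300)
new velocity v' = (-1.4720, -0.3320, 0.5720)
(τ − ω×Iω)/I = (0.1840, -0.3533, -0.9733)
ω + α·dt = (1.2184, -0.6353, -0.8973)
Hamilton product q⊗(0,ω) = (-0.2859466, 1.0166222, 0.1965642, -1.1340520)
q' = normalize(q + ½dt·q⊗(0,ω)) = (0.8067, 0.5331, 0.1634, 0.1956)

p' = (0.6500, 0.6700, -2.2300)
q' = (0.8067, 0.5331, 0.1634, 0.1956)
v' = (-1.4720, -0.3320, 0.5720)
ω' = (1.2184, -0.6353, -0.8973)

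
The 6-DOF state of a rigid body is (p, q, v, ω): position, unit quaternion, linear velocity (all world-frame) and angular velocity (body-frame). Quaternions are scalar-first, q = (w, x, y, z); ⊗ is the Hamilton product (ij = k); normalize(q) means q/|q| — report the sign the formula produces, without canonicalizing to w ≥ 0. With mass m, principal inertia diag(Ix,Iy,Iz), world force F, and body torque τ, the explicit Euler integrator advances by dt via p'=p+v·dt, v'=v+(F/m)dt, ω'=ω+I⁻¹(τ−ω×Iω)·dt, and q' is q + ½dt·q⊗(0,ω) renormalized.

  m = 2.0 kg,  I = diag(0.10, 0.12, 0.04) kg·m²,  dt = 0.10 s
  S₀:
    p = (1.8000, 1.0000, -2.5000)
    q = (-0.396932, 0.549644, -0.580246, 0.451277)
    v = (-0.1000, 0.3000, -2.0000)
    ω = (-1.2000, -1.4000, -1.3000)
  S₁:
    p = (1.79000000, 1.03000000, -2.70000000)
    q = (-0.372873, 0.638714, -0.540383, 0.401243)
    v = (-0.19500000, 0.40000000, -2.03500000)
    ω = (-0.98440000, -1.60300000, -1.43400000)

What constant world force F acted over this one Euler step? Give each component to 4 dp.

Δv = v₁−v₀ = (-0.09500000, 0.10000000, -0.03500000)
F = m·Δv/dt = (-1.9000, 2.0000, -0.7000)

F = (-1.9000, 2.0000, -0.7000)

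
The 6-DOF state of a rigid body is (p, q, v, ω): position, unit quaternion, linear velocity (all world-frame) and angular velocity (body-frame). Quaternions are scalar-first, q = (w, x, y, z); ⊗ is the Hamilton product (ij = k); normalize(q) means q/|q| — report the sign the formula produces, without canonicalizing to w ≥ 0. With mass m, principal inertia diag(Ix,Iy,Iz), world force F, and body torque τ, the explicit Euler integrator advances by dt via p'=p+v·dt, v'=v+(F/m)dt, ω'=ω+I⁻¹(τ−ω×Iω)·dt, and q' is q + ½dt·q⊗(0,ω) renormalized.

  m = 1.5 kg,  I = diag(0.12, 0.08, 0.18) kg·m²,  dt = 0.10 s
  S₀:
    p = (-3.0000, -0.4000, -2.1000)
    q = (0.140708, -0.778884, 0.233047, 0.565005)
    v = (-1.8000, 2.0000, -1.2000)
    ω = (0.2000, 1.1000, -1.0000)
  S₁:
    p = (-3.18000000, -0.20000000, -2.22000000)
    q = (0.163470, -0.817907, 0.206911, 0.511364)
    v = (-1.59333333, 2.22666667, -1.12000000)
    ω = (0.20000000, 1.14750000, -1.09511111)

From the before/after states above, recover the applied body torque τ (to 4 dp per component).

Δω = ω₁−ω₀ = (0.00000000, 0.04750000, -0.09511111)
I·α + gyro = (-0.1100, 0.0500, -0.1800)

τ = (-0.1100, 0.0500, -0.1800)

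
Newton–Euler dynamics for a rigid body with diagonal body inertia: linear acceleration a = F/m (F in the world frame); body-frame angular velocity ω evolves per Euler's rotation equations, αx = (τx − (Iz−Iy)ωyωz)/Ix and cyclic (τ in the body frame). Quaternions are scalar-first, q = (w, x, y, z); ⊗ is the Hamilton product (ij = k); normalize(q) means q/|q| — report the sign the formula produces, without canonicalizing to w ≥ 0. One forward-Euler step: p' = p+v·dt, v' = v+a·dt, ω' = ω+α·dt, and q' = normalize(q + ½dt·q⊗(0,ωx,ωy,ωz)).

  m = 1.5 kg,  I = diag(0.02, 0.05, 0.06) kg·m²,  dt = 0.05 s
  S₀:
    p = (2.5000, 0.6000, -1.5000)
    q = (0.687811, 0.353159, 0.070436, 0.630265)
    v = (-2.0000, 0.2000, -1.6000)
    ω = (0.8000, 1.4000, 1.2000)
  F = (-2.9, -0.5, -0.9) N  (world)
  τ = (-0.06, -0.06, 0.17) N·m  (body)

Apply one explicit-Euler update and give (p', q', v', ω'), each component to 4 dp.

a = F/m = (-1.9333, -0.3333, -0.6000)
p' = p + v·dt = (2.4000, 0.6100, -1.5800)
v + (F/m)dt = (-2.0967, 0.1833, -1.6300)
angular accel α = (-3.8400, -0.4320, 2.2733)
ω' = ω + α·dt = (0.6080, 1.3784, 1.3137)
q⊗(0,ω) = (-1.1374556, -0.2475990, 1.0433566, 1.2634470)
updated quaternion q' = (0.6585, 0.3465, 0.0964, 0.6610)

p' = (2.4000, 0.6100, -1.5800)
q' = (0.6585, 0.3465, 0.0964, 0.6610)
v' = (-2.0967, 0.1833, -1.6300)
ω' = (0.6080, 1.3784, 1.3137)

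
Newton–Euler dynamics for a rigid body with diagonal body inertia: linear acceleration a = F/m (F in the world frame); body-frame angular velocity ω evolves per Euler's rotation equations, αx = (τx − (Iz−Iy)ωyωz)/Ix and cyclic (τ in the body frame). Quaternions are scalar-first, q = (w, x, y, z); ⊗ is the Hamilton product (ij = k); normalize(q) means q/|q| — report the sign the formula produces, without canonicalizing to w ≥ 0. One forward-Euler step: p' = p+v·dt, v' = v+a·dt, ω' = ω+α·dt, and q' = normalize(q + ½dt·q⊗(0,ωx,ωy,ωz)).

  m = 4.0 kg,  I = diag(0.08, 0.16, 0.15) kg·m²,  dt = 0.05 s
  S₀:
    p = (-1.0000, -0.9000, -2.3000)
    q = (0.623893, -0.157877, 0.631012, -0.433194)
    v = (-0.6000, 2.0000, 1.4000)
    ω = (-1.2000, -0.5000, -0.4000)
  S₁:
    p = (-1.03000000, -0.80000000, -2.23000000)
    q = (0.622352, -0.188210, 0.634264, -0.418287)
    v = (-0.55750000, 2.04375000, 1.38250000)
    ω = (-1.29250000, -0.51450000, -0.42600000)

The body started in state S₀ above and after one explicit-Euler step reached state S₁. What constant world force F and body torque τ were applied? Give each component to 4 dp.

F = (3.4000, 3.5000, -1.4000)
τ = (-0.1500, -0.0800, -0.0300)

Δω = ω₁−ω₀ = (-0.09250000, -0.01450000, -0.02600000)
ω₀×(Iω₀) = (-0.0020, -0.0336, 0.0480)
applied torque τ = (-0.1500, -0.0800, -0.0300)
v₁ − v₀ = (0.04250000, 0.04375000, -0.01750000)
m·(v₁−v₀)/dt = (3.4000, 3.5000, -1.4000)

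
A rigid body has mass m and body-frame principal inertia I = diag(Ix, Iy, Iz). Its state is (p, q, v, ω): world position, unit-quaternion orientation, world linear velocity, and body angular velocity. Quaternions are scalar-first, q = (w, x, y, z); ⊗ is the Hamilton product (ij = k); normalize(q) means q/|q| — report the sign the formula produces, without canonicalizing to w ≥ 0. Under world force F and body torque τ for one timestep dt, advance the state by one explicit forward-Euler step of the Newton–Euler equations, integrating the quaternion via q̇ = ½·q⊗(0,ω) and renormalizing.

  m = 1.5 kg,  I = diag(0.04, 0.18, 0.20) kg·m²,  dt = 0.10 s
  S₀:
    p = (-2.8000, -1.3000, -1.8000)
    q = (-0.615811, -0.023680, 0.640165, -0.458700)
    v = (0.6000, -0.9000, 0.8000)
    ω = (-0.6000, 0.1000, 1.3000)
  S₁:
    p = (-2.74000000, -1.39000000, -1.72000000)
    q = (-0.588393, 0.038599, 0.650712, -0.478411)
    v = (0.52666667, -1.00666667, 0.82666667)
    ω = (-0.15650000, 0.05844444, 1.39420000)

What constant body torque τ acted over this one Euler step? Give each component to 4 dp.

τ = (0.1800, 0.0500, 0.1800)

ω₁ − ω₀ = (0.44350000, -0.04155556, 0.09420000)
gyro term ω₀×Iω₀ = (0.0026, 0.1248, -0.0084)
applied torque τ = (0.1800, 0.0500, 0.1800)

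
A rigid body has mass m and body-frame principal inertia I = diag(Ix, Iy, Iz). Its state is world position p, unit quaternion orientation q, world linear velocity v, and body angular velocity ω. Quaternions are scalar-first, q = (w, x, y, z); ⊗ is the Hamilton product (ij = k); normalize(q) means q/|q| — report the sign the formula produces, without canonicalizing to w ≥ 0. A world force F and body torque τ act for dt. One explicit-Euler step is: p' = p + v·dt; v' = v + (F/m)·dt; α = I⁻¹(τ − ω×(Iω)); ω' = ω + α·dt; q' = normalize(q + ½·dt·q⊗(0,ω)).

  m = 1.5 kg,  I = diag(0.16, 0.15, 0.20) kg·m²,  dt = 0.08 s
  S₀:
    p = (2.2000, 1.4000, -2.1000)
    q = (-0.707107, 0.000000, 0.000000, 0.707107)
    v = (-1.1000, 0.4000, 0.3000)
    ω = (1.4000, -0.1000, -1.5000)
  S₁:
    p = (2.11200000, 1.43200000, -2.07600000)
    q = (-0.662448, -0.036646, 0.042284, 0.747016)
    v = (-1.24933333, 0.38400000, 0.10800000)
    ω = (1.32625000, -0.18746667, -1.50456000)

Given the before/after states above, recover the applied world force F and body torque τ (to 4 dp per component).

velocity change Δv = (-0.14933333, -0.01600000, -0.19200000)
F = m·Δv/dt = (-2.8000, -0.3000, -3.6000)
ω₁ − ω₀ = (-0.07375000, -0.08746667, -0.00456000)
gyro term ω₀×Iω₀ = (0.0075, 0.0840, 0.0014)
applied torque τ = (-0.1400, -0.0800, -0.0100)

F = (-2.8000, -0.3000, -3.6000)
τ = (-0.1400, -0.0800, -0.0100)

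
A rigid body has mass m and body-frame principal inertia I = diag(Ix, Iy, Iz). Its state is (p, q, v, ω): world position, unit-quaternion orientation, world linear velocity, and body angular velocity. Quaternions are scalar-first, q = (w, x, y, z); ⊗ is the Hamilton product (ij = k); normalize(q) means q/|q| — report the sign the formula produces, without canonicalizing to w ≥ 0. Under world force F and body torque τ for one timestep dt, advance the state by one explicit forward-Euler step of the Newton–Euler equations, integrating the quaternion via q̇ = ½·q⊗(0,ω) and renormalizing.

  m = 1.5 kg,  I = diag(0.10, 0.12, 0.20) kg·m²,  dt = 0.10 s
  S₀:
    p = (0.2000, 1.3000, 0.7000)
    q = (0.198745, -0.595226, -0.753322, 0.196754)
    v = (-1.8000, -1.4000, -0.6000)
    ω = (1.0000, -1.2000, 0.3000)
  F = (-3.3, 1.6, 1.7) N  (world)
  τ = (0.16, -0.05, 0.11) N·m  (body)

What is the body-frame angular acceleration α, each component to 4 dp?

α = (1.8880, -0.1667, 0.6700)

gyro term ω×Iω = (-0.0288, -0.0300, -0.0240)
α = I⁻¹(τ − ω×Iω) = (1.8880, -0.1667, 0.6700)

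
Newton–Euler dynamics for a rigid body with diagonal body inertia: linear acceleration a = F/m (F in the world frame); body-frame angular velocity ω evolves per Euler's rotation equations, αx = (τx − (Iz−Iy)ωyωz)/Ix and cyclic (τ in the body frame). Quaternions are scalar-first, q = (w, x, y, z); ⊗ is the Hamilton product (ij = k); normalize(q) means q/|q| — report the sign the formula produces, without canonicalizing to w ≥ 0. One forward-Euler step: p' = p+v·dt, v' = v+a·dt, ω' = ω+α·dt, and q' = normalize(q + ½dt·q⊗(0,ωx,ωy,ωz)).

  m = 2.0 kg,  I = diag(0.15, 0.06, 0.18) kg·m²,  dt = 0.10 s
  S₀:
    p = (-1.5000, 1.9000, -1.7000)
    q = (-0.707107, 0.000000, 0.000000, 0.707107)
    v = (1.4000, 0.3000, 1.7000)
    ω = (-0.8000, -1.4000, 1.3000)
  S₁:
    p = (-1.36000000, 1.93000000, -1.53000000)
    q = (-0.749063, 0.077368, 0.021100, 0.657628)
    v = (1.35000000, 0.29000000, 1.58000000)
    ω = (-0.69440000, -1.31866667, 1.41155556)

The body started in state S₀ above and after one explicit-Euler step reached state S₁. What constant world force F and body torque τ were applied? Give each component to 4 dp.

v₁ − v₀ = (-0.05000000, -0.01000000, -0.12000000)
applied force F = (-1.0000, -0.2000, -2.4000)
Δω = ω₁−ω₀ = (0.10560000, 0.08133333, 0.11155556)
ω₀×(Iω₀) = (-0.2184, 0.0312, -0.1008)
I·α + gyro = (-0.0600, 0.0800, 0.1000)

F = (-1.0000, -0.2000, -2.4000)
τ = (-0.0600, 0.0800, 0.1000)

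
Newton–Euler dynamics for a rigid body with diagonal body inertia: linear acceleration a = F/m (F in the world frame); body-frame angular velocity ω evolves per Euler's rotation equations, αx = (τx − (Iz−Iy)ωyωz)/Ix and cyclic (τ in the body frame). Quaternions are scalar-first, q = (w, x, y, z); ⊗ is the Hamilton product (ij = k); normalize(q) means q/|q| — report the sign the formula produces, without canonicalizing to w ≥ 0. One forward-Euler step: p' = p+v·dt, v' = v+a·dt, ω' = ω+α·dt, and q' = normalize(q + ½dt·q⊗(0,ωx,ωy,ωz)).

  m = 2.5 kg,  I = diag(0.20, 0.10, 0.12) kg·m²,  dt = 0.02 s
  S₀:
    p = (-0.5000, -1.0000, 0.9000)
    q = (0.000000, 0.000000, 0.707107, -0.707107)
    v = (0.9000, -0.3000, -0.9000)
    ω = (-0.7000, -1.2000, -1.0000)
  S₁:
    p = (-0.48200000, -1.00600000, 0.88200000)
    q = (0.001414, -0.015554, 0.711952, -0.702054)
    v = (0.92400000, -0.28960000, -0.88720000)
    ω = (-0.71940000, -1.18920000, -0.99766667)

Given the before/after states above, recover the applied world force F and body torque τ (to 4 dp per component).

F = (3.0000, 1.3000, 1.6000)
τ = (-0.1700, 0.1100, -0.0700)

velocity change Δv = (0.02400000, 0.01040000, 0.01280000)
applied force F = (3.0000, 1.3000, 1.6000)
ω₁ − ω₀ = (-0.01940000, 0.01080000, 0.00233333)
I·α + gyro = (-0.1700, 0.1100, -0.0700)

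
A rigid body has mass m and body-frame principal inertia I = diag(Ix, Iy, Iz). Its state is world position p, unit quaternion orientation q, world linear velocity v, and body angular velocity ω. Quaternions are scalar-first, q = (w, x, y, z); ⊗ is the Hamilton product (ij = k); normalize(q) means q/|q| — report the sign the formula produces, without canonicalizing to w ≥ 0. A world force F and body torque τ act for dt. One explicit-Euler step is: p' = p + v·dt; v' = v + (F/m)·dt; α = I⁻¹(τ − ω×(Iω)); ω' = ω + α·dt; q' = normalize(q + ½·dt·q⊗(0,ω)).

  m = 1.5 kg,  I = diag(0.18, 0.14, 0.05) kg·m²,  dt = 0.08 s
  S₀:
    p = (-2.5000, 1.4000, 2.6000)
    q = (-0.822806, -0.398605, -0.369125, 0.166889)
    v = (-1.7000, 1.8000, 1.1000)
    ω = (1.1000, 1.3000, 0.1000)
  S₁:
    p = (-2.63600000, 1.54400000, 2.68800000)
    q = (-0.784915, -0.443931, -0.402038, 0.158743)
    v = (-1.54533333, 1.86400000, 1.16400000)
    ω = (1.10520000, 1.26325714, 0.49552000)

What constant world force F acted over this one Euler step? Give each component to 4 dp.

Δv = v₁−v₀ = (0.15466667, 0.06400000, 0.06400000)
applied force F = (2.9000, 1.2000, 1.2000)

F = (2.9000, 1.2000, 1.2000)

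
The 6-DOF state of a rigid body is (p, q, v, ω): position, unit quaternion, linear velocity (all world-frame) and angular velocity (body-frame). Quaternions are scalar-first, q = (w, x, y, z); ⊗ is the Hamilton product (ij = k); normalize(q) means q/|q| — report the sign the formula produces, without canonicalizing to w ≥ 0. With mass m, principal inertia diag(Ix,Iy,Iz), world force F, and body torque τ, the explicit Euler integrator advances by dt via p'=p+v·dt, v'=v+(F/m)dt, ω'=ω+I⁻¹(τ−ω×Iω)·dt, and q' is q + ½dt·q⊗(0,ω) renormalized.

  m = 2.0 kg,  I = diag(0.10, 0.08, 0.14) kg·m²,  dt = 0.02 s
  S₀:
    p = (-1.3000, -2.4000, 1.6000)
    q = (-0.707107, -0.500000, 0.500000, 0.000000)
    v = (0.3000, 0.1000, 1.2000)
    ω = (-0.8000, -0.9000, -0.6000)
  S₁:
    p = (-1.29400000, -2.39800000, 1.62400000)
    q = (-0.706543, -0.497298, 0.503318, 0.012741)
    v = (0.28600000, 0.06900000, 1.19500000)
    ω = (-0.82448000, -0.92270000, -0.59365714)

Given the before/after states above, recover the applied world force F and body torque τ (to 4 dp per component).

v₁ − v₀ = (-0.01400000, -0.03100000, -0.00500000)
F = m·Δv/dt = (-1.4000, -3.1000, -0.5000)
rate change Δω = (-0.02448000, -0.02270000, 0.00634286)
applied torque τ = (-0.0900, -0.1100, 0.0300)

F = (-1.4000, -3.1000, -0.5000)
τ = (-0.0900, -0.1100, 0.0300)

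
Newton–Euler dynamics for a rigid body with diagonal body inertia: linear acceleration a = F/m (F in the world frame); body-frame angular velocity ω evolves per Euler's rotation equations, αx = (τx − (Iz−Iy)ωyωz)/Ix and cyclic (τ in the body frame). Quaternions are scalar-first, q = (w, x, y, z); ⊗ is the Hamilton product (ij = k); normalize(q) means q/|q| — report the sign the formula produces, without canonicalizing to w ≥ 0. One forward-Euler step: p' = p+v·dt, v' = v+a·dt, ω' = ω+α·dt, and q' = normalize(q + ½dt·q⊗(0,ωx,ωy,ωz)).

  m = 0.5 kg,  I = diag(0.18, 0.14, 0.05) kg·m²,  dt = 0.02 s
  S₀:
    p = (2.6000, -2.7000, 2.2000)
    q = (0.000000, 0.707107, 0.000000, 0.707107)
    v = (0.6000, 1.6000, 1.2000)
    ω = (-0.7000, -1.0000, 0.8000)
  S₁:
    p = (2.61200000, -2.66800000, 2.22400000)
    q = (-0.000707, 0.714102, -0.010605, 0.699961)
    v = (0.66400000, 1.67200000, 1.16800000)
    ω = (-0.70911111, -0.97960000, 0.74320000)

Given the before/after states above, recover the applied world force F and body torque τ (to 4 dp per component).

v₁ − v₀ = (0.06400000, 0.07200000, -0.03200000)
F = m·Δv/dt = (1.6000, 1.8000, -0.8000)
ω₁ − ω₀ = (-0.00911111, 0.02040000, -0.05680000)
applied torque τ = (-0.0100, 0.0700, -0.1700)

F = (1.6000, 1.8000, -0.8000)
τ = (-0.0100, 0.0700, -0.1700)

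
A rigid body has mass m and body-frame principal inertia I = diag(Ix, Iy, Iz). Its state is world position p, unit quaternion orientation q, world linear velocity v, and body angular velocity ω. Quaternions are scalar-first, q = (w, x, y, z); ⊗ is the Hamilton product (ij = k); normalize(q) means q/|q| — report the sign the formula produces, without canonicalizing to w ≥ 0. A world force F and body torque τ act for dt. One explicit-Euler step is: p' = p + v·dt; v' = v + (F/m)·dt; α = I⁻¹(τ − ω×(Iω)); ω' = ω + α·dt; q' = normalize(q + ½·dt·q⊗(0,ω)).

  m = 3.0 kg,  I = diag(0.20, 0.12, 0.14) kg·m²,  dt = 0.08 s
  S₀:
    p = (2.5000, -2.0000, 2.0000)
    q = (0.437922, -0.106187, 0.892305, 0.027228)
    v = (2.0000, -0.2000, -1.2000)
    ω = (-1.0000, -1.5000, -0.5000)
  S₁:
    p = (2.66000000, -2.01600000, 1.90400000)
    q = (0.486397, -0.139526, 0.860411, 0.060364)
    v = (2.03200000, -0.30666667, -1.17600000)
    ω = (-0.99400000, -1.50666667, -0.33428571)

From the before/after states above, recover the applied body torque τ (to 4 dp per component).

τ = (0.0300, 0.0200, 0.1700)

ω₁ − ω₀ = (0.00600000, -0.00666667, 0.16571429)
precession coupling = (0.0150, 0.0300, -0.1200)
τ = I·(Δω/dt) + ω₀×(Iω₀) = (0.0300, 0.0200, 0.1700)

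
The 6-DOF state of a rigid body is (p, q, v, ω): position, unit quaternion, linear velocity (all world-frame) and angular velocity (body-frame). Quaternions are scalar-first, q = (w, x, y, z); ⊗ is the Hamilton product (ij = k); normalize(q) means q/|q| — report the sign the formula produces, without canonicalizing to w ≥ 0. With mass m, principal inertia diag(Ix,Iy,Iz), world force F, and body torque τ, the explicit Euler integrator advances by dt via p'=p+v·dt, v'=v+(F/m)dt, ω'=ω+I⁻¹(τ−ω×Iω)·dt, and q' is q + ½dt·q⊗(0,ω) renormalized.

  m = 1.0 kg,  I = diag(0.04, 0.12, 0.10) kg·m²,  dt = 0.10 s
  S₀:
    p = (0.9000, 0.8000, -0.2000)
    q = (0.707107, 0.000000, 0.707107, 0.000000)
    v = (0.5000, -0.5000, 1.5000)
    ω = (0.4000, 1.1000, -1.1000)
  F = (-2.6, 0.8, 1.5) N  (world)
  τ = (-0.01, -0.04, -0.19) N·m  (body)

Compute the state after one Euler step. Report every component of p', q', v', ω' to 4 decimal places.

a = F/m = (-2.6000, 0.8000, 1.5000)
new position p' = (0.9500, 0.7500, -0.0500)
v + (F/m)dt = (0.2400, -0.4200, 1.6500)
α = I⁻¹(τ − ω×Iω) = (-0.8550, -0.5533, -2.2520)
new body rate ω' = (0.3145, 1.0447, -1.3252)
q⊗(0,ω) = (-0.7778177, -0.4949749, 0.7778177, -1.0606605)
updated quaternion q' = (0.6661, -0.0247, 0.7436, -0.0529)

p' = (0.9500, 0.7500, -0.0500)
q' = (0.6661, -0.0247, 0.7436, -0.0529)
v' = (0.2400, -0.4200, 1.6500)
ω' = (0.3145, 1.0447, -1.3252)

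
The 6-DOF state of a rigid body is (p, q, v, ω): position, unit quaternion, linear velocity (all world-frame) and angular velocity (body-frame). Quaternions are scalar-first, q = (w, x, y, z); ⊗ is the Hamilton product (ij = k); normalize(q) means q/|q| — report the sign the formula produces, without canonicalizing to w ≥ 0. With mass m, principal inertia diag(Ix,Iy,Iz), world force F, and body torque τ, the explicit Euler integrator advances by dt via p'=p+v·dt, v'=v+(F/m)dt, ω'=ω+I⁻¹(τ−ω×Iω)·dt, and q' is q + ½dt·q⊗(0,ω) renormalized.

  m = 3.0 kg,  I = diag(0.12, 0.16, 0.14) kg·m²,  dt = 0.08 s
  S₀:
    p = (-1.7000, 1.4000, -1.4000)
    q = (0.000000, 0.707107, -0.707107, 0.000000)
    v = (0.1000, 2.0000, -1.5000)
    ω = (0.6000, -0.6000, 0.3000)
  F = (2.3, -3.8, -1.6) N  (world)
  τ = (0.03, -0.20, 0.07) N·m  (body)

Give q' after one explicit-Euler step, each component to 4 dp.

q' = (-0.0339, 0.6982, -0.7151, 0.0000)

q⊗(0,ω) = (-0.8485284, -0.2121321, -0.2121321, 0.0000000)
q' = normalize(q + ½dt·q⊗(0,ω)) = (-0.0339, 0.6982, -0.7151, 0.0000)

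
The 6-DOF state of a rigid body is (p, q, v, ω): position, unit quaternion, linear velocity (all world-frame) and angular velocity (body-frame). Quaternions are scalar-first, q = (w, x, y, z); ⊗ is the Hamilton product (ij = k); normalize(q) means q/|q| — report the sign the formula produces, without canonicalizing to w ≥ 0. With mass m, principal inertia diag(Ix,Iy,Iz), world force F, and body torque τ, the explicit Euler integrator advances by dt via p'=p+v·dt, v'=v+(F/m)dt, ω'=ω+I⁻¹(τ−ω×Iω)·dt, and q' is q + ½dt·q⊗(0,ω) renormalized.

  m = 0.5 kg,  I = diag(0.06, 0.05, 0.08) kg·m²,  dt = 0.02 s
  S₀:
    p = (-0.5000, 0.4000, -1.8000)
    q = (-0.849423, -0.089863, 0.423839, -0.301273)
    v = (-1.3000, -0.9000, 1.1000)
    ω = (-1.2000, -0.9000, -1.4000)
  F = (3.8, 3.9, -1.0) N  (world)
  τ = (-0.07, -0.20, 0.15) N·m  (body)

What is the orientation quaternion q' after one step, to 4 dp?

2q̇ = q⊗(0,ω) = (-0.1481627, 0.1547873, 1.0002001, 1.7786757)
updated quaternion q' = (-0.8507, -0.0883, 0.4337, -0.2834)

q' = (-0.8507, -0.0883, 0.4337, -0.2834)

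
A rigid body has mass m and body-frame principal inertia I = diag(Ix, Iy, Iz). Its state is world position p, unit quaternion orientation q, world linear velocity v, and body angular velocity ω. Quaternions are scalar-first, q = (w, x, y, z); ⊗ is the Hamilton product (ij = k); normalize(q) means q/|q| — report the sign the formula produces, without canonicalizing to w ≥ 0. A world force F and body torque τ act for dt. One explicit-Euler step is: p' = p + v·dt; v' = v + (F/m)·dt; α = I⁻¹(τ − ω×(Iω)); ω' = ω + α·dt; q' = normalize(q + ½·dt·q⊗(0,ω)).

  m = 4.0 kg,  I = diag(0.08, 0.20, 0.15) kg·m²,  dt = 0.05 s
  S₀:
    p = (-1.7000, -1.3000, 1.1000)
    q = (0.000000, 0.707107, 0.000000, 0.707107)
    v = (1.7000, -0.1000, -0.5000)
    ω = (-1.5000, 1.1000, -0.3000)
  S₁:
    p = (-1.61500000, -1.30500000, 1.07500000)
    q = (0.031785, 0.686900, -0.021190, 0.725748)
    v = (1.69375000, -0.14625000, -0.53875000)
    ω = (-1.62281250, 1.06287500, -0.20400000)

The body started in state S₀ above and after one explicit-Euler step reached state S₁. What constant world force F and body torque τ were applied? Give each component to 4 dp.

Δv = v₁−v₀ = (-0.00625000, -0.04625000, -0.03875000)
applied force F = (-0.5000, -3.7000, -3.1000)
rate change Δω = (-0.12281250, -0.03712500, 0.09600000)
gyro term ω₀×Iω₀ = (0.0165, -0.0315, -0.1980)
I·α + gyro = (-0.1800, -0.1800, 0.0900)

F = (-0.5000, -3.7000, -3.1000)
τ = (-0.1800, -0.1800, 0.0900)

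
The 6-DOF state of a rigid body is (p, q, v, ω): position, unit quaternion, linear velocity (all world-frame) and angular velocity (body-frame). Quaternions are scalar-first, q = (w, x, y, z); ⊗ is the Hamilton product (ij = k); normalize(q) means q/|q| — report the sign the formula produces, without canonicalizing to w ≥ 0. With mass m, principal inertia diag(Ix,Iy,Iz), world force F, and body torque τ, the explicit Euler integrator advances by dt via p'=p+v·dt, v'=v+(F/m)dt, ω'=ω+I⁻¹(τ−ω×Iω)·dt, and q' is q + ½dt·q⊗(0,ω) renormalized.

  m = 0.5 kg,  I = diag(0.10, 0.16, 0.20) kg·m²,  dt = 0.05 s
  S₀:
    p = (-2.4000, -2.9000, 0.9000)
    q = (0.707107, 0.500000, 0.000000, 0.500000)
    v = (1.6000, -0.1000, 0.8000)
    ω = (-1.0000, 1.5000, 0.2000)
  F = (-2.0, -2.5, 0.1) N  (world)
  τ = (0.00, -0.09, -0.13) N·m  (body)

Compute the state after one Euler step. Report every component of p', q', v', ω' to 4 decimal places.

p' = (-2.3200, -2.9050, 0.9400)
q' = (0.7164, 0.4631, 0.0115, 0.5217)
v' = (1.4000, -0.3500, 0.8100)
ω' = (-1.0060, 1.4656, 0.1900)

(τ − ω×Iω)/I = (-0.1200, -0.6875, -0.2000)
ω + α·dt = (-1.0060, 1.4656, 0.1900)
2q̇ = q⊗(0,ω) = (0.4000000, -1.4571070, 0.4606605, 0.8914214)
updated quaternion q' = (0.7164, 0.4631, 0.0115, 0.5217)
p' = p + v·dt = (-2.3200, -2.9050, 0.9400)
v + (F/m)dt = (1.4000, -0.3500, 0.8100)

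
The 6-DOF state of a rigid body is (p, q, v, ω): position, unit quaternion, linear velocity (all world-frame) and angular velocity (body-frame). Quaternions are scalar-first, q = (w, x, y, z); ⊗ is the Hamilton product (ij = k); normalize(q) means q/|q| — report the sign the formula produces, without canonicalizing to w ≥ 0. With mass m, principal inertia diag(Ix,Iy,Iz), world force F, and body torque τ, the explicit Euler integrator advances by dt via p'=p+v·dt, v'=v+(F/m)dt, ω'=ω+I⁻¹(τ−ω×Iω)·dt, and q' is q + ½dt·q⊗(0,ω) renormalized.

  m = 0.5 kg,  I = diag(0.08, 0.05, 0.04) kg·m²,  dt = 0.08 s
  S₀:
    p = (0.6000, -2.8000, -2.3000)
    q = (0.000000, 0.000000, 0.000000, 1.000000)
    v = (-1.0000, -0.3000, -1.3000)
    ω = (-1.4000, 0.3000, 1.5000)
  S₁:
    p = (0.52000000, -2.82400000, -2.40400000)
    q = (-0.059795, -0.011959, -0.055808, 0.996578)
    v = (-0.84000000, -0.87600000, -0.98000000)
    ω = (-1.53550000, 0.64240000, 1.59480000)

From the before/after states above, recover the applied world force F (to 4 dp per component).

F = (1.0000, -3.6000, 2.0000)

velocity change Δv = (0.16000000, -0.57600000, 0.32000000)
applied force F = (1.0000, -3.6000, 2.0000)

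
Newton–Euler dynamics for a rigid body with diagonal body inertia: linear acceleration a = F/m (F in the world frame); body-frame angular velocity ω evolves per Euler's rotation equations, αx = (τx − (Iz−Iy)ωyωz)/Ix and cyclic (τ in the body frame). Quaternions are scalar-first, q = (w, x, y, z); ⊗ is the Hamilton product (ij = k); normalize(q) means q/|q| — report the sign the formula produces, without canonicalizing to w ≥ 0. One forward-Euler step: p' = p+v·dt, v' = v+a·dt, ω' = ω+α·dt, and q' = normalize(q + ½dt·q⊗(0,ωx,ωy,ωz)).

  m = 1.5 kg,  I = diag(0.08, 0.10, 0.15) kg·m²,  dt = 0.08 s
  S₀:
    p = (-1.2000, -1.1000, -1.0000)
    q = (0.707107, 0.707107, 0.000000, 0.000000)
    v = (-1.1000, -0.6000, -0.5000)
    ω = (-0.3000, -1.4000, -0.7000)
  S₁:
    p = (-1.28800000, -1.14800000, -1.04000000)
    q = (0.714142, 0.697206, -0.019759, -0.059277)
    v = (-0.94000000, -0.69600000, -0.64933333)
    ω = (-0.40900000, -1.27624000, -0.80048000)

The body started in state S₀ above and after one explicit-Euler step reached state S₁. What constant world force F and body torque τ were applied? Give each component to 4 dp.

velocity change Δv = (0.16000000, -0.09600000, -0.14933333)
F = m·Δv/dt = (3.0000, -1.8000, -2.8000)
rate change Δω = (-0.10900000, 0.12376000, -0.10048000)
τ = I·(Δω/dt) + ω₀×(Iω₀) = (-0.0600, 0.1400, -0.1800)

F = (3.0000, -1.8000, -2.8000)
τ = (-0.0600, 0.1400, -0.1800)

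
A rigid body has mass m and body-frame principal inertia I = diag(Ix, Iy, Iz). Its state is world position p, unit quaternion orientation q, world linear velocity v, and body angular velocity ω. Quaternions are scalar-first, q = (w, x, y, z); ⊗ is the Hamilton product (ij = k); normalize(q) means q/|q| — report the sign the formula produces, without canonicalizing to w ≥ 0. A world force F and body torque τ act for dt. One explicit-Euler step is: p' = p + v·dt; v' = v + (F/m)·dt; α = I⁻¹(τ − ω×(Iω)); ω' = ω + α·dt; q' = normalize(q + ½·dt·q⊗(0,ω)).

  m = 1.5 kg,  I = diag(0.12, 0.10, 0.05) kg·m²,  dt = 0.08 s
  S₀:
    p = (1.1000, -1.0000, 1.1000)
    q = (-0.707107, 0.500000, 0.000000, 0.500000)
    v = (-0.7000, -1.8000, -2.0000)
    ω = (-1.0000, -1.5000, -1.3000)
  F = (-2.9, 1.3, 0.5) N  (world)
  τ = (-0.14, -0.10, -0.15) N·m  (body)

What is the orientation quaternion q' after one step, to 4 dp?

q' = (-0.6585, 0.5561, 0.0482, 0.5048)

Hamilton product q⊗(0,ω) = (1.1500000, 1.4571070, 1.2106605, 0.1692391)
q + ½dt·q⊗(0,ω), renormalized = (-0.6585, 0.5561, 0.0482, 0.5048)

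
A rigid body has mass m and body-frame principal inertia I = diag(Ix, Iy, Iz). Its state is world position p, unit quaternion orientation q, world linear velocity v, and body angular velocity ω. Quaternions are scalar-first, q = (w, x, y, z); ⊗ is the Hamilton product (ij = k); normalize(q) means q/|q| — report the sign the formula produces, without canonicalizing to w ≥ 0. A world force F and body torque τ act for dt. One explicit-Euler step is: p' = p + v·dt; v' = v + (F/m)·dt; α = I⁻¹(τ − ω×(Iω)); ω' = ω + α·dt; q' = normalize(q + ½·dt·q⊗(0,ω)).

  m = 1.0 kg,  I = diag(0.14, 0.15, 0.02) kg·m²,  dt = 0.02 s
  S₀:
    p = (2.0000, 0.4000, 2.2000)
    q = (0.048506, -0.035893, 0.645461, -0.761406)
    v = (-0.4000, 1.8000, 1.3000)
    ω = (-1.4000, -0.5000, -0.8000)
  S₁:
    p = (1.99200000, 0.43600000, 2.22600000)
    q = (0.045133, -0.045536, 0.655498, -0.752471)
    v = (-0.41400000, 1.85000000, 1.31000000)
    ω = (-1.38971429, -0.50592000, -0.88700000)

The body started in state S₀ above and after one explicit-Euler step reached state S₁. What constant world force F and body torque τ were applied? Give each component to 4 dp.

velocity change Δv = (-0.01400000, 0.05000000, 0.01000000)
F = m·Δv/dt = (-0.7000, 2.5000, 0.5000)
Δω = ω₁−ω₀ = (0.01028571, -0.00592000, -0.08700000)
I·α + gyro = (0.0200, 0.0900, -0.0800)

F = (-0.7000, 2.5000, 0.5000)
τ = (0.0200, 0.0900, -0.0800)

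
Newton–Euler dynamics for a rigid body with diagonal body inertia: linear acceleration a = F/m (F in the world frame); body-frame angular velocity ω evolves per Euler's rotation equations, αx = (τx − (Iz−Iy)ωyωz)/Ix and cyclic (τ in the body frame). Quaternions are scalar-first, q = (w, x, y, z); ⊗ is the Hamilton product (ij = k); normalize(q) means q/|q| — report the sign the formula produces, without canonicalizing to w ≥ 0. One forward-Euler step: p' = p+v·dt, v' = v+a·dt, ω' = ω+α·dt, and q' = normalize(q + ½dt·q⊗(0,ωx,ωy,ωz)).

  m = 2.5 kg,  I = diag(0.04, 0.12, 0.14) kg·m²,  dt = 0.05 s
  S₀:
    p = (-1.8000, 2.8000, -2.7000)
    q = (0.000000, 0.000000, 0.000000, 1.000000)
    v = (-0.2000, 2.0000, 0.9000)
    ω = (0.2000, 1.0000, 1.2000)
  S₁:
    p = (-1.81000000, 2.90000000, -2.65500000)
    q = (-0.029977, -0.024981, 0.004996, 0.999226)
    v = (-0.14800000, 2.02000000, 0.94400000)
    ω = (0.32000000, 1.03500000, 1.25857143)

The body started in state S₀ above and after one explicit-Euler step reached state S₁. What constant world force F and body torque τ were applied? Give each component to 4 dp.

F = (2.6000, 1.0000, 2.2000)
τ = (0.1200, 0.0600, 0.1800)

Δω = ω₁−ω₀ = (0.12000000, 0.03500000, 0.05857143)
applied torque τ = (0.1200, 0.0600, 0.1800)
Δv = v₁−v₀ = (0.05200000, 0.02000000, 0.04400000)
m·(v₁−v₀)/dt = (2.6000, 1.0000, 2.2000)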